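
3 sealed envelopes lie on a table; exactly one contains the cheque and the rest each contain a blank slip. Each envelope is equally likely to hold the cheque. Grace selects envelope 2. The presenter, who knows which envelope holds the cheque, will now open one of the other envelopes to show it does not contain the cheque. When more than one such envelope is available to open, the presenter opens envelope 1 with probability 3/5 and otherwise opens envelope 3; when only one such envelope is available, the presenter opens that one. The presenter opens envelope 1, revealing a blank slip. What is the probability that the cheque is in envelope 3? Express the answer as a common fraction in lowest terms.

Consider each possible location of the cheque in turn.
If it is in envelope 1 (prior 1/3): the presenter opened envelope 1, so this case is ruled out; weight (1/3)·0 = 0.
If it is in envelope 2 (prior 1/3): envelope 1 is available, opened with probability 3/5; weight (1/3)·(3/5) = 1/5.
If it is in envelope 3 (prior 1/3): only envelope 1 is available, probability 1; weight (1/3)·1 = 1/3.
The weights sum to 8/15.
So P(the cheque in envelope 3 | the presenter opened envelope 1) = (1/3) / (8/15) = 5/8.

5/8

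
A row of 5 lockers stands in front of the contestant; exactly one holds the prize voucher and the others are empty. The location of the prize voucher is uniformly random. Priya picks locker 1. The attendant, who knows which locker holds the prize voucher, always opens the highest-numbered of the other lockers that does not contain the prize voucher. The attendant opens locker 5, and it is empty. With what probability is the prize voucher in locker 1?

1/4

Apply Bayes' rule, conditioning on where the prize voucher actually is.
If it is in any of lockers 1, 2, 3, and 4 (prior 1/5 each): locker 5 is the highest-numbered option available, probability 1; weight (1/5)·1 = 1/5 each.
If it is in locker 5 (prior 1/5): the attendant opened locker 5, so this case is ruled out; weight (1/5)·0 = 0.
The weights sum to 4/5.
So P(the prize voucher in locker 1 | the attendant opened locker 5) = (1/5) / (4/5) = 1/4.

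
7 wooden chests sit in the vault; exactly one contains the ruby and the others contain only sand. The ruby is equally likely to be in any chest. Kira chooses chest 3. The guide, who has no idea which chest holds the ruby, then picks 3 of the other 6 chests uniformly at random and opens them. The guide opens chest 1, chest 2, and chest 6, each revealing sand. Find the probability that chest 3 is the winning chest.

Condition on the true location of the ruby.
If it is in any of chests 1, 2, and 6 (prior 1/7 each): that chest was opened and seen not to hold the prize — ruled out; weight (1/7)·0 = 0 each.
If it is in any of chests 3, 4, 5, and 7 (prior 1/7 each): the guide picks exactly this set with probability 1/20 regardless, and none is the prize; weight (1/7)·(1/20) = 1/140 each.
The weights sum to 1/35.
So P(the ruby in chest 3 | the guide opened chest 1, chest 2, and chest 6) = (1/140) / (1/35) = 1/4.

1/4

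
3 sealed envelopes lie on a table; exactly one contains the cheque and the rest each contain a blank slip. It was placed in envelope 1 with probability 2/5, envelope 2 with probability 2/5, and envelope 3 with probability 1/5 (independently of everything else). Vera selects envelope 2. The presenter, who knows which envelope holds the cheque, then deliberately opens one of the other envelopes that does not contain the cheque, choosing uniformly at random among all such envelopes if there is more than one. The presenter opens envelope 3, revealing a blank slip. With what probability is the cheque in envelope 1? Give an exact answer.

Condition on the true location of the cheque.
If it is in envelope 1 (prior 2/5): the presenter has no choice, probability 1; weight (2/5)·1 = 2/5.
If it is in envelope 2 (prior 2/5): the presenter has 2 equally likely choices, so probability 1/2; weight (2/5)·(1/2) = 1/5.
If it is in envelope 3 (prior 1/5): the presenter opened envelope 3, so this case is ruled out; weight (1/5)·0 = 0.
The weights sum to 3/5.
So P(the cheque in envelope 1 | the presenter opened envelope 3) = (2/5) / (3/5) = 2/3.

2/3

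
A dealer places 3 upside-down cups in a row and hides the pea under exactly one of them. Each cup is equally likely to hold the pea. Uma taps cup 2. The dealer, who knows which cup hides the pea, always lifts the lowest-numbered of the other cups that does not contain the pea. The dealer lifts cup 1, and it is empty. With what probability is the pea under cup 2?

Condition on the true location of the pea.
If it is under cup 1 (prior 1/3): the dealer opened cup 1, so this case is ruled out; weight (1/3)·0 = 0.
If it is under either of cups 2 and 3 (prior 1/3 each): cup 1 is the lowest-numbered option available, probability 1; weight (1/3)·1 = 1/3 each.
The weights sum to 2/3.
So P(the pea under cup 2 | the dealer opened cup 1) = (1/3) / (2/3) = 1/2.

1/2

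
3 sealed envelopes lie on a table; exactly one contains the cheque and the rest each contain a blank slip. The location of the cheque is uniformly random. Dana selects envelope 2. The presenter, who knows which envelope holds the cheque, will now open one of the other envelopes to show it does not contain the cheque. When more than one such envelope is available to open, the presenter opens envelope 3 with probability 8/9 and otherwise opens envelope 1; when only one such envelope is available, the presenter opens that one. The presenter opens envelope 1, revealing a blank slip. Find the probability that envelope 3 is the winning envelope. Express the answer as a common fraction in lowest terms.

9/10

Apply Bayes' rule, conditioning on where the cheque actually is.
If it is in envelope 1 (prior 1/3): the presenter opened envelope 1, so this case is ruled out; weight (1/3)·0 = 0.
If it is in envelope 2 (prior 1/3): envelope 3 is available but not opened, probability 1/9; weight (1/3)·(1/9) = 1/27.
If it is in envelope 3 (prior 1/3): only envelope 1 is available, probability 1; weight (1/3)·1 = 1/3.
The weights sum to 10/27.
So P(the cheque in envelope 3 | the presenter opened envelope 1) = (1/3) / (10/27) = 9/10.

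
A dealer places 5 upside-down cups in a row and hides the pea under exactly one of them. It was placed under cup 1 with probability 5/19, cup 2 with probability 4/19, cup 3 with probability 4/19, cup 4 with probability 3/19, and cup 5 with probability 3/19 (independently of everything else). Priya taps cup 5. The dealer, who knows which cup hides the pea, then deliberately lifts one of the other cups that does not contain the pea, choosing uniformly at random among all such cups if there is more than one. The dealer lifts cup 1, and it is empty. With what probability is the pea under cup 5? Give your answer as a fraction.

Consider each possible location of the pea in turn.
If it is under cup 1 (prior 5/19): the dealer opened cup 1, so this case is ruled out; weight (5/19)·0 = 0.
If it is under either of cups 2 and 3 (prior 4/19 each): the dealer has 3 equally likely choices, so probability 1/3; weight (4/19)·(1/3) = 4/57 each.
If it is under cup 4 (prior 3/19): the dealer has 3 equally likely choices, so probability 1/3; weight (3/19)·(1/3) = 1/19.
If it is under cup 5 (prior 3/19): the dealer has 4 equally likely choices, so probability 1/4; weight (3/19)·(1/4) = 3/76.
The weights sum to 53/228.
So P(the pea under cup 5 | the dealer opened cup 1) = (3/76) / (53/228) = 9/53.

9/53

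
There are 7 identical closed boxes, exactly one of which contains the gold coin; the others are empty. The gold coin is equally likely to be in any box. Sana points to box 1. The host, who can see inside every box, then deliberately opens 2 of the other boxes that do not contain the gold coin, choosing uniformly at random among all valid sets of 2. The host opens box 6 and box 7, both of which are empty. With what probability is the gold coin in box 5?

Condition on the true location of the gold coin.
If it is in box 1 (prior 1/7): the host has 15 equally likely choices, so probability 1/15; weight (1/7)·(1/15) = 1/105.
If it is in any of boxes 2, 3, 4, and 5 (prior 1/7 each): the host has 10 equally likely choices, so probability 1/10; weight (1/7)·(1/10) = 1/70 each.
If it is in either of boxes 6 and 7 (prior 1/7 each): that box was opened and seen not to hold the prize — ruled out; weight (1/7)·0 = 0 each.
The weights sum to 1/15.
So P(the gold coin in box 5 | the host opened box 6 and box 7) = (1/70) / (1/15) = 3/14.

3/14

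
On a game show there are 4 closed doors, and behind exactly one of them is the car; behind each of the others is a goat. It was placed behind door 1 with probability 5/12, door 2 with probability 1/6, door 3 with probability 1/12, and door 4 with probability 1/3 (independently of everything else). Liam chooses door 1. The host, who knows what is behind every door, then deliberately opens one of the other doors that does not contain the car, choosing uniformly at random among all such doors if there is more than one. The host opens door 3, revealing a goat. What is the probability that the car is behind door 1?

5/14

Consider each possible location of the car in turn.
If it is behind door 1 (prior 5/12): the host has 3 equally likely choices, so probability 1/3; weight (5/12)·(1/3) = 5/36.
If it is behind door 2 (prior 1/6): the host has 2 equally likely choices, so probability 1/2; weight (1/6)·(1/2) = 1/12.
If it is behind door 3 (prior 1/12): the host opened door 3, so this case is ruled out; weight (1/12)·0 = 0.
If it is behind door 4 (prior 1/3): the host has 2 equally likely choices, so probability 1/2; weight (1/3)·(1/2) = 1/6.
The weights sum to 7/18.
So P(the car behind door 1 | the host opened door 3) = (5/36) / (7/18) = 5/14.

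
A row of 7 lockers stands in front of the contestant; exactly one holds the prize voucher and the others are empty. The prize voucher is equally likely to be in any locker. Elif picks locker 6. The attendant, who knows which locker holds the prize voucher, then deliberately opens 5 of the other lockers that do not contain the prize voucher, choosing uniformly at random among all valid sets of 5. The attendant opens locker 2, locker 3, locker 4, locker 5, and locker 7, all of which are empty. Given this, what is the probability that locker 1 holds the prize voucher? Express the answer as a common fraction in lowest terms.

6/7

Condition on the true location of the prize voucher.
If it is in locker 1 (prior 1/7): the attendant has no choice, probability 1; weight (1/7)·1 = 1/7.
If it is in any of lockers 2, 3, 4, 5, and 7 (prior 1/7 each): that locker was opened and seen not to hold the prize — ruled out; weight (1/7)·0 = 0 each.
If it is in locker 6 (prior 1/7): the attendant has 6 equally likely choices, so probability 1/6; weight (1/7)·(1/6) = 1/42.
The weights sum to 1/6.
So P(the prize voucher in locker 1 | the attendant opened locker 2, locker 3, locker 4, locker 5, and locker 7) = (1/7) / (1/6) = 6/7.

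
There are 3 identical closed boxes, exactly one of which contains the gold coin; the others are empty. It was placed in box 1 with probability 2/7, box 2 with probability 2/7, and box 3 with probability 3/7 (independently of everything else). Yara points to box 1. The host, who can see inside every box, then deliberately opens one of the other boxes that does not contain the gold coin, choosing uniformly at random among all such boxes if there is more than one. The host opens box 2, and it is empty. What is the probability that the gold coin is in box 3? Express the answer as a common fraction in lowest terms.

3/4

Consider each possible location of the gold coin in turn.
If it is in box 1 (prior 2/7): the host has 2 equally likely choices, so probability 1/2; weight (2/7)·(1/2) = 1/7.
If it is in box 2 (prior 2/7): the host opened box 2, so this case is ruled out; weight (2/7)·0 = 0.
If it is in box 3 (prior 3/7): the host has no choice, probability 1; weight (3/7)·1 = 3/7.
The weights sum to 4/7.
So P(the gold coin in box 3 | the host opened box 2) = (3/7) / (4/7) = 3/4.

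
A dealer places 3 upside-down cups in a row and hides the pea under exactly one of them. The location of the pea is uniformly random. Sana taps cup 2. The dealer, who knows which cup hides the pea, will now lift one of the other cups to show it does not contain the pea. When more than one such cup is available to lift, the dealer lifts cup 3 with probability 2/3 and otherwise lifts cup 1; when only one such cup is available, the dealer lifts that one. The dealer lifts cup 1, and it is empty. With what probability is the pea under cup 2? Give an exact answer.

1/4

Apply Bayes' rule, conditioning on where the pea actually is.
If it is under cup 1 (prior 1/3): the dealer opened cup 1, so this case is ruled out; weight (1/3)·0 = 0.
If it is under cup 2 (prior 1/3): cup 3 is available but not opened, probability 1/3; weight (1/3)·(1/3) = 1/9.
If it is under cup 3 (prior 1/3): only cup 1 is available, probability 1; weight (1/3)·1 = 1/3.
The weights sum to 4/9.
So P(the pea under cup 2 | the dealer opened cup 1) = (1/9) / (4/9) = 1/4.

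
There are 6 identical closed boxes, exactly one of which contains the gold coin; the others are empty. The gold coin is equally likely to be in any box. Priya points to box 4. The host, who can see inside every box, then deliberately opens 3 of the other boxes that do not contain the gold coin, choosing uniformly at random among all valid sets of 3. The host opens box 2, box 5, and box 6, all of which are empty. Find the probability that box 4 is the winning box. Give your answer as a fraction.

Consider each possible location of the gold coin in turn.
If it is in either of boxes 1 and 3 (prior 1/6 each): the host has 4 equally likely choices, so probability 1/4; weight (1/6)·(1/4) = 1/24 each.
If it is in any of boxes 2, 5, and 6 (prior 1/6 each): that box was opened and seen not to hold the prize — ruled out; weight (1/6)·0 = 0 each.
If it is in box 4 (prior 1/6): the host has 10 equally likely choices, so probability 1/10; weight (1/6)·(1/10) = 1/60.
The weights sum to 1/10.
So P(the gold coin in box 4 | the host opened box 2, box 5, and box 6) = (1/60) / (1/10) = 1/6.

1/6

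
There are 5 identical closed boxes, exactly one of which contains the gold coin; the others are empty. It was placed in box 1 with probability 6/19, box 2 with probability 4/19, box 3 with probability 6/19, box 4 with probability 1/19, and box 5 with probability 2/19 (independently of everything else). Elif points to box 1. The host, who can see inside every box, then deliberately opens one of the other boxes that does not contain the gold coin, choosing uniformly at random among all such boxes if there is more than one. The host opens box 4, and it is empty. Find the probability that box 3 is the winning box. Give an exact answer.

4/11

Consider each possible location of the gold coin in turn.
If it is in box 1 (prior 6/19): the host has 4 equally likely choices, so probability 1/4; weight (6/19)·(1/4) = 3/38.
If it is in box 2 (prior 4/19): the host has 3 equally likely choices, so probability 1/3; weight (4/19)·(1/3) = 4/57.
If it is in box 3 (prior 6/19): the host has 3 equally likely choices, so probability 1/3; weight (6/19)·(1/3) = 2/19.
If it is in box 4 (prior 1/19): the host opened box 4, so this case is ruled out; weight (1/19)·0 = 0.
If it is in box 5 (prior 2/19): the host has 3 equally likely choices, so probability 1/3; weight (2/19)·(1/3) = 2/57.
The weights sum to 11/38.
So P(the gold coin in box 3 | the host opened box 4) = (2/19) / (11/38) = 4/11.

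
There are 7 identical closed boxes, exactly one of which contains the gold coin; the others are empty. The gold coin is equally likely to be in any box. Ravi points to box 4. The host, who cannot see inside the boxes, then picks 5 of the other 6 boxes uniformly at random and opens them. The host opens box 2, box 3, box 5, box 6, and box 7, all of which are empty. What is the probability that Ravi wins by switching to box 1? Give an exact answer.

Condition on the true location of the gold coin.
If it is in either of boxes 1 and 4 (prior 1/7 each): the host picks exactly this set with probability 1/6 regardless, and none is the prize; weight (1/7)·(1/6) = 1/42 each.
If it is in any of boxes 2, 3, 5, 6, and 7 (prior 1/7 each): that box was opened and seen not to hold the prize — ruled out; weight (1/7)·0 = 0 each.
The weights sum to 1/21.
So P(the gold coin in box 1 | the host opened box 2, box 3, box 5, box 6, and box 7) = (1/42) / (1/21) = 1/2.

1/2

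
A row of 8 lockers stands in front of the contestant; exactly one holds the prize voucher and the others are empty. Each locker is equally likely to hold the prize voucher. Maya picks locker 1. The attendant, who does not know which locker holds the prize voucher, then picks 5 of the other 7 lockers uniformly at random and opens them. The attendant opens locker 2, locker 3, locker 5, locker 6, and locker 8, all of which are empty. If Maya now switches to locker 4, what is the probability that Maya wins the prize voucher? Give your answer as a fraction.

Consider each possible location of the prize voucher in turn.
If it is in any of lockers 1, 4, and 7 (prior 1/8 each): the attendant picks exactly this set with probability 1/21 regardless, and none is the prize; weight (1/8)·(1/21) = 1/168 each.
If it is in any of lockers 2, 3, 5, 6, and 8 (prior 1/8 each): that locker was opened and seen not to hold the prize — ruled out; weight (1/8)·0 = 0 each.
The weights sum to 1/56.
So P(the prize voucher in locker 4 | the attendant opened locker 2, locker 3, locker 5, locker 6, and locker 8) = (1/168) / (1/56) = 1/3.

1/3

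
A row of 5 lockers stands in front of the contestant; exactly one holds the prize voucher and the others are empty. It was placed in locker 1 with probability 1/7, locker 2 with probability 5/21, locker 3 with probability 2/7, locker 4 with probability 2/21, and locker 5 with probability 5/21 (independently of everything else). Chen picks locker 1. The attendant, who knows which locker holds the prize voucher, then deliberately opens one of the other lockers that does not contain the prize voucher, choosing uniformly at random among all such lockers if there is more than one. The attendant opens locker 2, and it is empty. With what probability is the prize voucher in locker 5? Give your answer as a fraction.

Condition on the true location of the prize voucher.
If it is in locker 1 (prior 1/7): the attendant has 4 equally likely choices, so probability 1/4; weight (1/7)·(1/4) = 1/28.
If it is in locker 2 (prior 5/21): the attendant opened locker 2, so this case is ruled out; weight (5/21)·0 = 0.
If it is in locker 3 (prior 2/7): the attendant has 3 equally likely choices, so probability 1/3; weight (2/7)·(1/3) = 2/21.
If it is in locker 4 (prior 2/21): the attendant has 3 equally likely choices, so probability 1/3; weight (2/21)·(1/3) = 2/63.
If it is in locker 5 (prior 5/21): the attendant has 3 equally likely choices, so probability 1/3; weight (5/21)·(1/3) = 5/63.
The weights sum to 61/252.
So P(the prize voucher in locker 5 | the attendant opened locker 2) = (5/63) / (61/252) = 20/61.

20/61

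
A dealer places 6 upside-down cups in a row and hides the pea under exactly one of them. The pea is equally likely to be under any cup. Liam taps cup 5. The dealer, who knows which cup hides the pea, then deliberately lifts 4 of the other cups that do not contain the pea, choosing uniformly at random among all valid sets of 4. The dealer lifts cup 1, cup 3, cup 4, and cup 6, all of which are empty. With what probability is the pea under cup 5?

Condition on the true location of the pea.
If it is under any of cups 1, 3, 4, and 6 (prior 1/6 each): that cup was opened and seen not to hold the prize — ruled out; weight (1/6)·0 = 0 each.
If it is under cup 2 (prior 1/6): the dealer has no choice, probability 1; weight (1/6)·1 = 1/6.
If it is under cup 5 (prior 1/6): the dealer has 5 equally likely choices, so probability 1/5; weight (1/6)·(1/5) = 1/30.
The weights sum to 1/5.
So P(the pea under cup 5 | the dealer opened cup 1, cup 3, cup 4, and cup 6) = (1/30) / (1/5) = 1/6.

1/6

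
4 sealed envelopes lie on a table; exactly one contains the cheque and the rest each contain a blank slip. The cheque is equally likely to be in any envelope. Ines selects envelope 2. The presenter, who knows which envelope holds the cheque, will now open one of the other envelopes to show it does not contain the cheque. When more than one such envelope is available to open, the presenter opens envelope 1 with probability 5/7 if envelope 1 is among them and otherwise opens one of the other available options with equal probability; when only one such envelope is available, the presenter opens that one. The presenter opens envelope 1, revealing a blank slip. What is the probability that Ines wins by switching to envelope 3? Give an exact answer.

Apply Bayes' rule, conditioning on where the cheque actually is.
If it is in envelope 1 (prior 1/4): the presenter opened envelope 1, so this case is ruled out; weight (1/4)·0 = 0.
If it is in any of envelopes 2, 3, and 4 (prior 1/4 each): envelope 1 is available, opened with probability 5/7; weight (1/4)·(5/7) = 5/28 each.
The weights sum to 15/28.
So P(the cheque in envelope 3 | the presenter opened envelope 1) = (5/28) / (15/28) = 1/3.

1/3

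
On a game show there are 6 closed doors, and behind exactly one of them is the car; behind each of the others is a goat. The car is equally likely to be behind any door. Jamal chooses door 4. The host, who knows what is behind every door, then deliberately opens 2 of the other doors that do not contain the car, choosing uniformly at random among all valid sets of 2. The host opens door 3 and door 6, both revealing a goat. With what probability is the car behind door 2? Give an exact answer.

Consider each possible location of the car in turn.
If it is behind any of doors 1, 2, and 5 (prior 1/6 each): the host has 6 equally likely choices, so probability 1/6; weight (1/6)·(1/6) = 1/36 each.
If it is behind either of doors 3 and 6 (prior 1/6 each): that door was opened and seen not to hold the prize — ruled out; weight (1/6)·0 = 0 each.
If it is behind door 4 (prior 1/6): the host has 10 equally likely choices, so probability 1/10; weight (1/6)·(1/10) = 1/60.
The weights sum to 1/10.
So P(the car behind door 2 | the host opened door 3 and door 6) = (1/36) / (1/10) = 5/18.

5/18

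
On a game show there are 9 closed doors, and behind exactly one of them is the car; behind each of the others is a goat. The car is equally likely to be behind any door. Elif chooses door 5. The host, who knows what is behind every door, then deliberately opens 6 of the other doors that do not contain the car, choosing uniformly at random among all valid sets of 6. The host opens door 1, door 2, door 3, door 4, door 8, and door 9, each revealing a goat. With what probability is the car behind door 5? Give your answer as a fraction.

1/9

Condition on the true location of the car.
If it is behind any of doors 1, 2, 3, 4, 8, and 9 (prior 1/9 each): that door was opened and seen not to hold the prize — ruled out; weight (1/9)·0 = 0 each.
If it is behind door 5 (prior 1/9): the host has 28 equally likely choices, so probability 1/28; weight (1/9)·(1/28) = 1/252.
If it is behind either of doors 6 and 7 (prior 1/9 each): the host has 7 equally likely choices, so probability 1/7; weight (1/9)·(1/7) = 1/63 each.
The weights sum to 1/28.
So P(the car behind door 5 | the host opened door 1, door 2, door 3, door 4, door 8, and door 9) = (1/252) / (1/28) = 1/9.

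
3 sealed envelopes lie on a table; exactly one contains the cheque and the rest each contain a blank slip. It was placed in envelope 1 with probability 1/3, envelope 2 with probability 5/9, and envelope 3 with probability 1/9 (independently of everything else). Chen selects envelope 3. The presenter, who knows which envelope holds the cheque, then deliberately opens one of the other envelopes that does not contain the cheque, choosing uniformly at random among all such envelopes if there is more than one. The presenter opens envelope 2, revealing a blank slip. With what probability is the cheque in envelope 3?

1/7

Condition on the true location of the cheque.
If it is in envelope 1 (prior 1/3): the presenter has no choice, probability 1; weight (1/3)·1 = 1/3.
If it is in envelope 2 (prior 5/9): the presenter opened envelope 2, so this case is ruled out; weight (5/9)·0 = 0.
If it is in envelope 3 (prior 1/9): the presenter has 2 equally likely choices, so probability 1/2; weight (1/9)·(1/2) = 1/18.
The weights sum to 7/18.
So P(the cheque in envelope 3 | the presenter opened envelope 2) = (1/18) / (7/18) = 1/7.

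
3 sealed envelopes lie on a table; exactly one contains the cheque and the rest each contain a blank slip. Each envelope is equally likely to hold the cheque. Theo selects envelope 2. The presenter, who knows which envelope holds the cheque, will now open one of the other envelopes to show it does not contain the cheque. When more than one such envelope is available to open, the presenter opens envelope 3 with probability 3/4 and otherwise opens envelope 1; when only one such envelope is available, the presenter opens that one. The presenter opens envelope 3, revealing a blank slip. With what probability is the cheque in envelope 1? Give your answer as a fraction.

Condition on the true location of the cheque.
If it is in envelope 1 (prior 1/3): only envelope 3 is available, probability 1; weight (1/3)·1 = 1/3.
If it is in envelope 2 (prior 1/3): envelope 3 is available, opened with probability 3/4; weight (1/3)·(3/4) = 1/4.
If it is in envelope 3 (prior 1/3): the presenter opened envelope 3, so this case is ruled out; weight (1/3)·0 = 0.
The weights sum to 7/12.
So P(the cheque in envelope 1 | the presenter opened envelope 3) = (1/3) / (7/12) = 4/7.

4/7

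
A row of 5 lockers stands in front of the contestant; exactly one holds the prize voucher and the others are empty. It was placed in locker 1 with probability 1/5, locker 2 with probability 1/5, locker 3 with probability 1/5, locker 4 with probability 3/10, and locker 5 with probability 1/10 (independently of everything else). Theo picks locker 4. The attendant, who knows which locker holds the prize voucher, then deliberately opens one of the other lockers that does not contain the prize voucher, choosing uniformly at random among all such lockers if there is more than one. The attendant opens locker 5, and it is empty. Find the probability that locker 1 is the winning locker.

Condition on the true location of the prize voucher.
If it is in any of lockers 1, 2, and 3 (prior 1/5 each): the attendant has 3 equally likely choices, so probability 1/3; weight (1/5)·(1/3) = 1/15 each.
If it is in locker 4 (prior 3/10): the attendant has 4 equally likely choices, so probability 1/4; weight (3/10)·(1/4) = 3/40.
If it is in locker 5 (prior 1/10): the attendant opened locker 5, so this case is ruled out; weight (1/10)·0 = 0.
The weights sum to 11/40.
So P(the prize voucher in locker 1 | the attendant opened locker 5) = (1/15) / (11/40) = 8/33.

8/33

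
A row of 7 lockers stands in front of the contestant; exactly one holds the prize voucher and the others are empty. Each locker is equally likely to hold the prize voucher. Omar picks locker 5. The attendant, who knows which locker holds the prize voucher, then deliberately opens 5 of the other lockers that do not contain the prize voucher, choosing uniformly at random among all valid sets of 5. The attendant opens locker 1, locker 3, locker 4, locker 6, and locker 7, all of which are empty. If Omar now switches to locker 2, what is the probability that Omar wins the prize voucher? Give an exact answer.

Condition on the true location of the prize voucher.
If it is in any of lockers 1, 3, 4, 6, and 7 (prior 1/7 each): that locker was opened and seen not to hold the prize — ruled out; weight (1/7)·0 = 0 each.
If it is in locker 2 (prior 1/7): the attendant has no choice, probability 1; weight (1/7)·1 = 1/7.
If it is in locker 5 (prior 1/7): the attendant has 6 equally likely choices, so probability 1/6; weight (1/7)·(1/6) = 1/42.
The weights sum to 1/6.
So P(the prize voucher in locker 2 | the attendant opened locker 1, locker 3, locker 4, locker 6, and locker 7) = (1/7) / (1/6) = 6/7.

6/7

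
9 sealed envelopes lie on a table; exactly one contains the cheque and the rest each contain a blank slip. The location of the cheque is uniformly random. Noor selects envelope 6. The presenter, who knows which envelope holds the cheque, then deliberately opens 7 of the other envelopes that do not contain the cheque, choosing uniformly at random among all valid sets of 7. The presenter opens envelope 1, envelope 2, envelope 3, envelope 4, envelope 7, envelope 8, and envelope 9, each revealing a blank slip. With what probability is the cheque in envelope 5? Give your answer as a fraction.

8/9

Consider each possible location of the cheque in turn.
If it is in any of envelopes 1, 2, 3, 4, 7, 8, and 9 (prior 1/9 each): that envelope was opened and seen not to hold the prize — ruled out; weight (1/9)·0 = 0 each.
If it is in envelope 5 (prior 1/9): the presenter has no choice, probability 1; weight (1/9)·1 = 1/9.
If it is in envelope 6 (prior 1/9): the presenter has 8 equally likely choices, so probability 1/8; weight (1/9)·(1/8) = 1/72.
The weights sum to 1/8.
So P(the cheque in envelope 5 | the presenter opened envelope 1, envelope 2, envelope 3, envelope 4, envelope 7, envelope 8, and envelope 9) = (1/9) / (1/8) = 8/9.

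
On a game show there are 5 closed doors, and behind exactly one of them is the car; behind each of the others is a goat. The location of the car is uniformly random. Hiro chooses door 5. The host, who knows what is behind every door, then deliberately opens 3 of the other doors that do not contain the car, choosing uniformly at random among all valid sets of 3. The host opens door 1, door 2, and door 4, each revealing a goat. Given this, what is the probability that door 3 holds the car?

4/5

Consider each possible location of the car in turn.
If it is behind any of doors 1, 2, and 4 (prior 1/5 each): that door was opened and seen not to hold the prize — ruled out; weight (1/5)·0 = 0 each.
If it is behind door 3 (prior 1/5): the host has no choice, probability 1; weight (1/5)·1 = 1/5.
If it is behind door 5 (prior 1/5): the host has 4 equally likely choices, so probability 1/4; weight (1/5)·(1/4) = 1/20.
The weights sum to 1/4.
So P(the car behind door 3 | the host opened door 1, door 2, and door 4) = (1/5) / (1/4) = 4/5.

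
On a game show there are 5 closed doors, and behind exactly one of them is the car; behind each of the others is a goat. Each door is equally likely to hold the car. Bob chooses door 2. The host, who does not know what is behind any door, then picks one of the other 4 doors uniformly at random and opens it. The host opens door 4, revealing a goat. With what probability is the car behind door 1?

1/4

Because the host chose which door to open without knowing where the car is, the choice is independent of the prize location. Learning that door 4 does not hold the car simply rules out that one location and leaves the remaining 4 doors still equally likely by symmetry.
So P(the car behind door 1) = 1/4.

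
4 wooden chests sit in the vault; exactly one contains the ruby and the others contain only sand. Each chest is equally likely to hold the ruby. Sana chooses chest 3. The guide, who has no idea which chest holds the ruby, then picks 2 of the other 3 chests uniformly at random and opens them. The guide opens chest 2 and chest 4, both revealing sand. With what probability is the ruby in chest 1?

1/2

Because the guide chose which chests to open without knowing where the ruby is, the choice is independent of the prize location. Learning that none of the 2 opened chests holds the ruby simply rules out those 2 locations and leaves the remaining 2 chests still equally likely by symmetry.
So P(the ruby in chest 1) = 1/2.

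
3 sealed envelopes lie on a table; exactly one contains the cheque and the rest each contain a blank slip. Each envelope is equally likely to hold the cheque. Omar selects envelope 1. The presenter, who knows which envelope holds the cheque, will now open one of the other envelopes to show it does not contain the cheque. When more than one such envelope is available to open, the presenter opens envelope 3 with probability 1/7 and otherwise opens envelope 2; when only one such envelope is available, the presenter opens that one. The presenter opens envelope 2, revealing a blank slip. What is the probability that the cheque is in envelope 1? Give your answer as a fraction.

6/13

Condition on the true location of the cheque.
If it is in envelope 1 (prior 1/3): envelope 3 is available but not opened, probability 6/7; weight (1/3)·(6/7) = 2/7.
If it is in envelope 2 (prior 1/3): the presenter opened envelope 2, so this case is ruled out; weight (1/3)·0 = 0.
If it is in envelope 3 (prior 1/3): only envelope 2 is available, probability 1; weight (1/3)·1 = 1/3.
The weights sum to 13/21.
So P(the cheque in envelope 1 | the presenter opened envelope 2) = (2/7) / (13/21) = 6/13.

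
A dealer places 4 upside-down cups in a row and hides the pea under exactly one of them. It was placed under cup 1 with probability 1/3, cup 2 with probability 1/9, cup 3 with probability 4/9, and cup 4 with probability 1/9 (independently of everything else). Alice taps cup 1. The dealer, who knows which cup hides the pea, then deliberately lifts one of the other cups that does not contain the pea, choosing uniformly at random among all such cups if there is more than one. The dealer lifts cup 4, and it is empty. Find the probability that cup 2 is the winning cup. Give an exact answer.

Apply Bayes' rule, conditioning on where the pea actually is.
If it is under cup 1 (prior 1/3): the dealer has 3 equally likely choices, so probability 1/3; weight (1/3)·(1/3) = 1/9.
If it is under cup 2 (prior 1/9): the dealer has 2 equally likely choices, so probability 1/2; weight (1/9)·(1/2) = 1/18.
If it is under cup 3 (prior 4/9): the dealer has 2 equally likely choices, so probability 1/2; weight (4/9)·(1/2) = 2/9.
If it is under cup 4 (prior 1/9): the dealer opened cup 4, so this case is ruled out; weight (1/9)·0 = 0.
The weights sum to 7/18.
So P(the pea under cup 2 | the dealer opened cup 4) = (1/18) / (7/18) = 1/7.

1/7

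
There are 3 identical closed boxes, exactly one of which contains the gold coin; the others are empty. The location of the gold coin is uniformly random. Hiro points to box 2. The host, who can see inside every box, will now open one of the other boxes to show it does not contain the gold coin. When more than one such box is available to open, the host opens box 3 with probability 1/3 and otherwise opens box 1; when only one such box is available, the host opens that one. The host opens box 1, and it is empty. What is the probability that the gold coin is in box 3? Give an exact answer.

Condition on the true location of the gold coin.
If it is in box 1 (prior 1/3): the host opened box 1, so this case is ruled out; weight (1/3)·0 = 0.
If it is in box 2 (prior 1/3): box 3 is available but not opened, probability 2/3; weight (1/3)·(2/3) = 2/9.
If it is in box 3 (prior 1/3): only box 1 is available, probability 1; weight (1/3)·1 = 1/3.
The weights sum to 5/9.
So P(the gold coin in box 3 | the host opened box 1) = (1/3) / (5/9) = 3/5.

3/5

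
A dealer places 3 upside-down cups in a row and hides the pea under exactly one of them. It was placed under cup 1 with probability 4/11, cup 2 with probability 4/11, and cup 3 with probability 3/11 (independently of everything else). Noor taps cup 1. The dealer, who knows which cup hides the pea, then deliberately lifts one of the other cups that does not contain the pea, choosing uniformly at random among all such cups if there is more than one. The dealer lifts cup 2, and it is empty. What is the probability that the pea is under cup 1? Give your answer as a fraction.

2/5

Consider each possible location of the pea in turn.
If it is under cup 1 (prior 4/11): the dealer has 2 equally likely choices, so probability 1/2; weight (4/11)·(1/2) = 2/11.
If it is under cup 2 (prior 4/11): the dealer opened cup 2, so this case is ruled out; weight (4/11)·0 = 0.
If it is under cup 3 (prior 3/11): the dealer has no choice, probability 1; weight (3/11)·1 = 3/11.
The weights sum to 5/11.
So P(the pea under cup 1 | the dealer opened cup 2) = (2/11) / (5/11) = 2/5.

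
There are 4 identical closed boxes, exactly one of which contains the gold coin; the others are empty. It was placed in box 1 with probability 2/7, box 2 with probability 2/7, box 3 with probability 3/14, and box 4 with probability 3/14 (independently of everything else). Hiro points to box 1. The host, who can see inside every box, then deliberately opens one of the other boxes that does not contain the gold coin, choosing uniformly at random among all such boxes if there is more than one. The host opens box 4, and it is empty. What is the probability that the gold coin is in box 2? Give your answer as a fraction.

Condition on the true location of the gold coin.
If it is in box 1 (prior 2/7): the host has 3 equally likely choices, so probability 1/3; weight (2/7)·(1/3) = 2/21.
If it is in box 2 (prior 2/7): the host has 2 equally likely choices, so probability 1/2; weight (2/7)·(1/2) = 1/7.
If it is in box 3 (prior 3/14): the host has 2 equally likely choices, so probability 1/2; weight (3/14)·(1/2) = 3/28.
If it is in box 4 (prior 3/14): the host opened box 4, so this case is ruled out; weight (3/14)·0 = 0.
The weights sum to 29/84.
So P(the gold coin in box 2 | the host opened box 4) = (1/7) / (29/84) = 12/29.

12/29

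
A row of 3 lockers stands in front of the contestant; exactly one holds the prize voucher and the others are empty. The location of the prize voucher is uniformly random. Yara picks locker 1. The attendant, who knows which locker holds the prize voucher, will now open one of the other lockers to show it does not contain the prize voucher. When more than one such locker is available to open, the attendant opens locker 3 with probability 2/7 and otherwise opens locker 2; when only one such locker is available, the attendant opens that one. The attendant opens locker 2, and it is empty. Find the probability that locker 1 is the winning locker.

Consider each possible location of the prize voucher in turn.
If it is in locker 1 (prior 1/3): locker 3 is available but not opened, probability 5/7; weight (1/3)·(5/7) = 5/21.
If it is in locker 2 (prior 1/3): the attendant opened locker 2, so this case is ruled out; weight (1/3)·0 = 0.
If it is in locker 3 (prior 1/3): only locker 2 is available, probability 1; weight (1/3)·1 = 1/3.
The weights sum to 4/7.
So P(the prize voucher in locker 1 | the attendant opened locker 2) = (5/21) / (4/7) = 5/12.

5/12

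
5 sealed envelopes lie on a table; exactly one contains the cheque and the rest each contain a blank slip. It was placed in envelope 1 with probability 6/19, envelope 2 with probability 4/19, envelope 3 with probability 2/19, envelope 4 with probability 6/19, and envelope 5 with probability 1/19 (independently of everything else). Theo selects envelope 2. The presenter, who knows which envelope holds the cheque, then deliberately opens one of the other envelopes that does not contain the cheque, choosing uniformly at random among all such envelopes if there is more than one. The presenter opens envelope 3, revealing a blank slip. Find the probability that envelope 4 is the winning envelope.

3/8

Condition on the true location of the cheque.
If it is in either of envelopes 1 and 4 (prior 6/19 each): the presenter has 3 equally likely choices, so probability 1/3; weight (6/19)·(1/3) = 2/19 each.
If it is in envelope 2 (prior 4/19): the presenter has 4 equally likely choices, so probability 1/4; weight (4/19)·(1/4) = 1/19.
If it is in envelope 3 (prior 2/19): the presenter opened envelope 3, so this case is ruled out; weight (2/19)·0 = 0.
If it is in envelope 5 (prior 1/19): the presenter has 3 equally likely choices, so probability 1/3; weight (1/19)·(1/3) = 1/57.
The weights sum to 16/57.
So P(the cheque in envelope 4 | the presenter opened envelope 3) = (2/19) / (16/57) = 3/8.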